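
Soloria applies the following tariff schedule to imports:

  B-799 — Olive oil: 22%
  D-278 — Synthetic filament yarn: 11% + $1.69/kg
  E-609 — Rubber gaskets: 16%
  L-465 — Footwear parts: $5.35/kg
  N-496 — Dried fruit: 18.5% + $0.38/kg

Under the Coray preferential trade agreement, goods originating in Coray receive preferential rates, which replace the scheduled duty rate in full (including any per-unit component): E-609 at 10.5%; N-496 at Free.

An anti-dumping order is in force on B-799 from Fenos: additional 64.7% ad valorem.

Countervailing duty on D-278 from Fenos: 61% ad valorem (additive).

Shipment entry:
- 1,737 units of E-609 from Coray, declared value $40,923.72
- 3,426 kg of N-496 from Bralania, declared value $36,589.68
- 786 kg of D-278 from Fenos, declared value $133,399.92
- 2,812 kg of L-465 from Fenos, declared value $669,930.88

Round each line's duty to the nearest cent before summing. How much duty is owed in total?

$124,788.44

Line 1 (E-609, Coray, 1,737 units, $40,923.72):
Base rate for E-609 is 16%.
Origin Coray qualifies under the Soloria–Coray agreement and E-609 is covered: preferential rate 10.5% applies instead.
Duty = $40,923.72 × 10.5% = $4,296.99.
Line 2 (N-496, Bralania, 3,426 kg, $36,589.68):
Base rate for N-496 is 18.5% + $0.38/kg.
N-496 has an FTA preferential rate, but origin Bralania is not Coray; base rate stands.
Duty = $36,589.68 × 18.5% + 3,426 × $0.38 = $8,070.97.
Line 3 (D-278, Fenos, 786 kg, $133,399.92):
Base rate for D-278 is 11% + $1.69/kg.
Additional duty on D-278 from Fenos: +61%. Applied ad valorem rate: 11% + 61% = 72%.
Duty = $133,399.92 × 72% + 786 × $1.69 = $97,376.28.
Line 4 (L-465, Fenos, 2,812 kg, $669,930.88):
Base rate for L-465 is $5.35/kg.
Duty = 2,812 × $5.35 = $15,044.20.
Total = $4,296.99 + $8,070.97 + $97,376.28 + $15,044.20 = $124,788.44.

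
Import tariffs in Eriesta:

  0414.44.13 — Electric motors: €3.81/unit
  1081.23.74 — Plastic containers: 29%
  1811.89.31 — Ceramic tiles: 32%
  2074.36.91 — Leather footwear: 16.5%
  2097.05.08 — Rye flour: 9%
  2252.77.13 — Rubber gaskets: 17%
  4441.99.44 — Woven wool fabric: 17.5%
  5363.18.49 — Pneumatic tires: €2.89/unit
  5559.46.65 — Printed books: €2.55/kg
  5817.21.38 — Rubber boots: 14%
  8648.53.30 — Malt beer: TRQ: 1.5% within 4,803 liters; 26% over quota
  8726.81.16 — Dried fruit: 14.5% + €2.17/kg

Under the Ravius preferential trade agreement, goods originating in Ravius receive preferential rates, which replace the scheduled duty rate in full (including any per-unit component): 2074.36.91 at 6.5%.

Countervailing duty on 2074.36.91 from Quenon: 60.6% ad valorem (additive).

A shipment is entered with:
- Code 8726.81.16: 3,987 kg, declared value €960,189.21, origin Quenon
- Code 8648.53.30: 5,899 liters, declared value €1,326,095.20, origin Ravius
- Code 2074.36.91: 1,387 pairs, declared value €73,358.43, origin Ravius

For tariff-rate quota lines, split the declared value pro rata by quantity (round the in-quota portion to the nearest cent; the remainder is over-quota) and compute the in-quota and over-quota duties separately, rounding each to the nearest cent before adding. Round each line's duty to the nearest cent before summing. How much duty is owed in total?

€232,902.26

Line 1 (8726.81.16, Quenon, 3,987 kg, €960,189.21):
Base rate for 8726.81.16 is 14.5% + €2.17/kg.
Duty = €960,189.21 × 14.5% + 3,987 × €2.17 = €147,879.23.
Line 2 (8648.53.30, Ravius, 5,899 liters, €1,326,095.20):
Code 8648.53.30 is under a tariff-rate quota (threshold 4,803 liters). In-quota: 4,803 liters at 1.5%; over-quota: 1,096 liters at 26%.
Pro-rata value split: in-quota = €1,326,095.20 × 4,803/5,899 = €1,079,714.40; over-quota = €1,326,095.20 − €1,079,714.40 = €246,380.80.
In-quota duty = €1,079,714.40 × 1.5% = €16,195.72. Over-quota duty = €246,380.80 × 26% = €64,059.01.
Line duty = €16,195.72 + €64,059.01 = €80,254.73.
Line 3 (2074.36.91, Ravius, 1,387 pairs, €73,358.43):
Base rate for 2074.36.91 is 16.5%.
Origin Ravius qualifies under the Eriesta–Ravius agreement and 2074.36.91 is covered: preferential rate 6.5% applies instead.
The additional-duty order on 2074.36.91 targets Quenon, not Ravius; it does not apply.
Duty = €73,358.43 × 6.5% = €4,768.30.
Total = €147,879.23 + €80,254.73 + €4,768.30 = €232,902.26.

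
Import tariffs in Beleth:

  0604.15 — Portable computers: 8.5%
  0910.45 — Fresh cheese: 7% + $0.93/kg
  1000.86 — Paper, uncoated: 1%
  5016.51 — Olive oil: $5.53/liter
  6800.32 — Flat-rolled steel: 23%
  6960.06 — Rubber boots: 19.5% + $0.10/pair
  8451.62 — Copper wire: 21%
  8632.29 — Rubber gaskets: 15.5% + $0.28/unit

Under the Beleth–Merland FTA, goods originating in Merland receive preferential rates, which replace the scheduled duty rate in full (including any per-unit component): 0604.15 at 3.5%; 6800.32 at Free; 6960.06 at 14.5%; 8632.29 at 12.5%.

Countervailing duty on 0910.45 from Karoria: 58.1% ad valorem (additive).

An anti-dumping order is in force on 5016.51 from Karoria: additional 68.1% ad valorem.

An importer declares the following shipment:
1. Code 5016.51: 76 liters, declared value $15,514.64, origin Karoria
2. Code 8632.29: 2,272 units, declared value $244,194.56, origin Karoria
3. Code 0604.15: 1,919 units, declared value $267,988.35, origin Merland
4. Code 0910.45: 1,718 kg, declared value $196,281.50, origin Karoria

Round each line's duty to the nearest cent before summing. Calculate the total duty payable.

$188,228.66

Line 1 (5016.51, Karoria, 76 liters, $15,514.64):
Base rate for 5016.51 is $5.53/liter.
Additional duty on 5016.51 from Karoria: +68.1% ad valorem. Applied ad valorem rate = 68.1%.
Duty = $15,514.64 × 68.1% + 76 × $5.53 = $10,985.75.
Line 2 (8632.29, Karoria, 2,272 units, $244,194.56):
Base rate for 8632.29 is 15.5% + $0.28/unit.
8632.29 has an FTA preferential rate, but origin Karoria is not Merland; base rate stands.
Duty = $244,194.56 × 15.5% + 2,272 × $0.28 = $38,486.32.
Line 3 (0604.15, Merland, 1,919 units, $267,988.35):
Base rate for 0604.15 is 8.5%.
Origin Merland qualifies under the Beleth–Merland agreement and 0604.15 is covered: preferential rate 3.5% applies instead.
Duty = $267,988.35 × 3.5% = $9,379.59.
Line 4 (0910.45, Karoria, 1,718 kg, $196,281.50):
Base rate for 0910.45 is 7% + $0.93/kg.
Additional duty on 0910.45 from Karoria: +58.1%. Applied ad valorem rate: 7% + 58.1% = 65.1%.
Duty = $196,281.50 × 65.1% + 1,718 × $0.93 = $129,377.00.
Total = $10,985.75 + $38,486.32 + $9,379.59 + $129,377.00 = $188,228.66.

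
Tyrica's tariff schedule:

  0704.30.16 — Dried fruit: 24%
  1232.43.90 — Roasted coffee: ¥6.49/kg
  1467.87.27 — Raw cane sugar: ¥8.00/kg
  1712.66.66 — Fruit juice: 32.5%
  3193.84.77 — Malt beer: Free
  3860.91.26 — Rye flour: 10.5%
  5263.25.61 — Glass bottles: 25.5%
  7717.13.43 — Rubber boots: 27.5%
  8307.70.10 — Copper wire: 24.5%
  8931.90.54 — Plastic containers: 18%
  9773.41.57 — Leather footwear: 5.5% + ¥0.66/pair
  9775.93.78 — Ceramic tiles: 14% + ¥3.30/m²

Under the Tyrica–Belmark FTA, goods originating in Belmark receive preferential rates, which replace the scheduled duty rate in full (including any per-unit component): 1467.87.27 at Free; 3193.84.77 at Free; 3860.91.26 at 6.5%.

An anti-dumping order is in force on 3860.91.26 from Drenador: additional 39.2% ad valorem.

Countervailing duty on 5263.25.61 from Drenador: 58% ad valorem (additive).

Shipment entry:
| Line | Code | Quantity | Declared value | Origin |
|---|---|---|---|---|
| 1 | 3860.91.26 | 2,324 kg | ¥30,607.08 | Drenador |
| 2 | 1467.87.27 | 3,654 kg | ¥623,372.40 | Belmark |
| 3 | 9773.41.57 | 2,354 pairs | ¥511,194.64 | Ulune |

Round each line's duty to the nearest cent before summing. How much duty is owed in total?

¥44,881.07

Line 1 (3860.91.26, Drenador, 2,324 kg, ¥30,607.08):
Base rate for 3860.91.26 is 10.5%.
3860.91.26 has an FTA preferential rate, but origin Drenador is not Belmark; base rate stands.
Additional duty on 3860.91.26 from Drenador: +39.2%. Applied ad valorem rate: 10.5% + 39.2% = 49.7%.
Duty = ¥30,607.08 × 49.7% = ¥15,211.72.
Line 2 (1467.87.27, Belmark, 3,654 kg, ¥623,372.40):
Base rate for 1467.87.27 is ¥8.00/kg.
Origin Belmark qualifies under the Tyrica–Belmark agreement and 1467.87.27 is covered: preferential rate Free applies instead.
Duty = ¥623,372.40 × 0% = ¥0.00.
Line 3 (9773.41.57, Ulune, 2,354 pairs, ¥511,194.64):
Base rate for 9773.41.57 is 5.5% + ¥0.66/pair.
Duty = ¥511,194.64 × 5.5% + 2,354 × ¥0.66 = ¥29,669.35.
Total = ¥15,211.72 + ¥0.00 + ¥29,669.35 = ¥44,881.07.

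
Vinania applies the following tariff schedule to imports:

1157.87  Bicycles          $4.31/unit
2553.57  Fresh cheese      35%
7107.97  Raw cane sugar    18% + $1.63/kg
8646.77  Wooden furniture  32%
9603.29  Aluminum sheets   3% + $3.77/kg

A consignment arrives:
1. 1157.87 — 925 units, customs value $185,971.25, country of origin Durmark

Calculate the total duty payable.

Line 1 (1157.87, Durmark, 925 units, $185,971.25):
Base rate for 1157.87 is $4.31/unit.
Duty = 925 × $4.31 = $3,986.75.

$3,986.75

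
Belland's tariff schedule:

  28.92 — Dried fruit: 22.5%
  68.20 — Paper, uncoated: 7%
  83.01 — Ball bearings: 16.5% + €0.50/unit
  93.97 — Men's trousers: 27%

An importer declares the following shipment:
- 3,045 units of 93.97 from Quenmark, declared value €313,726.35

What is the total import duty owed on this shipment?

Line 1 (93.97, Quenmark, 3,045 units, €313,726.35):
Base rate for 93.97 is 27%.
Duty = €313,726.35 × 27% = €84,706.11.

€84,706.11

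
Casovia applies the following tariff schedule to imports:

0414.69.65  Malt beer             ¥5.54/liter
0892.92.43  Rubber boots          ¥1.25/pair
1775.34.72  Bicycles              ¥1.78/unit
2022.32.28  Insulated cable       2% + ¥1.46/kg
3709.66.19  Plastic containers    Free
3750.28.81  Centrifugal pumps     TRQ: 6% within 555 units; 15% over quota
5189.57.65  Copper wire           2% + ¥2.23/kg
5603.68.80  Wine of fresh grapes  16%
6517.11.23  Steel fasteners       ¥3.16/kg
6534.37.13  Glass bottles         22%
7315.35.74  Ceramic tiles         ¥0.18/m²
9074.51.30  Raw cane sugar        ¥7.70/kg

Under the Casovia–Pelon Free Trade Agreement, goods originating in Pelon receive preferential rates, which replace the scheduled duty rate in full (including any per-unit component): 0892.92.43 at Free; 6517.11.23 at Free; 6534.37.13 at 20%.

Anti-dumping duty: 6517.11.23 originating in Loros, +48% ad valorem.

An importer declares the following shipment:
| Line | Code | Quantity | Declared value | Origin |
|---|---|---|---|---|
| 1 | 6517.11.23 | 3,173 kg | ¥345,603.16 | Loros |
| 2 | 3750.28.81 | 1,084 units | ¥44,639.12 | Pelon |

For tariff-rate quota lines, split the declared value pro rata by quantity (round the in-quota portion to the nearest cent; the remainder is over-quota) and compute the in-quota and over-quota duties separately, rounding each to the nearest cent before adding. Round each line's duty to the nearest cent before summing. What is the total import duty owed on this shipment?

Line 1 (6517.11.23, Loros, 3,173 kg, ¥345,603.16):
Base rate for 6517.11.23 is ¥3.16/kg.
6517.11.23 has an FTA preferential rate, but origin Loros is not Pelon; base rate stands.
Additional duty on 6517.11.23 from Loros: +48% ad valorem. Applied ad valorem rate = 48%.
Duty = ¥345,603.16 × 48% + 3,173 × ¥3.16 = ¥175,916.20.
Line 2 (3750.28.81, Pelon, 1,084 units, ¥44,639.12):
Code 3750.28.81 is under a tariff-rate quota (threshold 555 units). In-quota: 555 units at 6%; over-quota: 529 units at 15%.
Pro-rata value split: in-quota = ¥44,639.12 × 555/1,084 = ¥22,854.90; over-quota = ¥44,639.12 − ¥22,854.90 = ¥21,784.22.
In-quota duty = ¥22,854.90 × 6% = ¥1,371.29. Over-quota duty = ¥21,784.22 × 15% = ¥3,267.63.
Line duty = ¥1,371.29 + ¥3,267.63 = ¥4,638.92.
Total = ¥175,916.20 + ¥4,638.92 = ¥180,555.12.

¥180,555.12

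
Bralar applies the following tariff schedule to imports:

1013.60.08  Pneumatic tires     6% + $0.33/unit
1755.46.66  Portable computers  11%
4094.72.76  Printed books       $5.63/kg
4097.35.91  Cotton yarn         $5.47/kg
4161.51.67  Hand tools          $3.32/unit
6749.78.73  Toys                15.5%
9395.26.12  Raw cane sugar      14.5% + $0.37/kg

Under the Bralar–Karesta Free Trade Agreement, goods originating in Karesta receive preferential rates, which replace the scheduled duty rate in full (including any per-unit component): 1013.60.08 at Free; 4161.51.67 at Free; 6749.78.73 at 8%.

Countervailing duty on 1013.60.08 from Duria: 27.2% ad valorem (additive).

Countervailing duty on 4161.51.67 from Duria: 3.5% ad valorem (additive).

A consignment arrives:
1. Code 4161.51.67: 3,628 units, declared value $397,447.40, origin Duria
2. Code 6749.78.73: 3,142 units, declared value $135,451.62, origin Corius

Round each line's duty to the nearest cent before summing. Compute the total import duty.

Line 1 (4161.51.67, Duria, 3,628 units, $397,447.40):
Base rate for 4161.51.67 is $3.32/unit.
4161.51.67 has an FTA preferential rate, but origin Duria is not Karesta; base rate stands.
Additional duty on 4161.51.67 from Duria: +3.5% ad valorem. Applied ad valorem rate = 3.5%.
Duty = $397,447.40 × 3.5% + 3,628 × $3.32 = $25,955.62.
Line 2 (6749.78.73, Corius, 3,142 units, $135,451.62):
Base rate for 6749.78.73 is 15.5%.
6749.78.73 has an FTA preferential rate, but origin Corius is not Karesta; base rate stands.
Duty = $135,451.62 × 15.5% = $20,995.00.
Total = $25,955.62 + $20,995.00 = $46,950.62.

$46,950.62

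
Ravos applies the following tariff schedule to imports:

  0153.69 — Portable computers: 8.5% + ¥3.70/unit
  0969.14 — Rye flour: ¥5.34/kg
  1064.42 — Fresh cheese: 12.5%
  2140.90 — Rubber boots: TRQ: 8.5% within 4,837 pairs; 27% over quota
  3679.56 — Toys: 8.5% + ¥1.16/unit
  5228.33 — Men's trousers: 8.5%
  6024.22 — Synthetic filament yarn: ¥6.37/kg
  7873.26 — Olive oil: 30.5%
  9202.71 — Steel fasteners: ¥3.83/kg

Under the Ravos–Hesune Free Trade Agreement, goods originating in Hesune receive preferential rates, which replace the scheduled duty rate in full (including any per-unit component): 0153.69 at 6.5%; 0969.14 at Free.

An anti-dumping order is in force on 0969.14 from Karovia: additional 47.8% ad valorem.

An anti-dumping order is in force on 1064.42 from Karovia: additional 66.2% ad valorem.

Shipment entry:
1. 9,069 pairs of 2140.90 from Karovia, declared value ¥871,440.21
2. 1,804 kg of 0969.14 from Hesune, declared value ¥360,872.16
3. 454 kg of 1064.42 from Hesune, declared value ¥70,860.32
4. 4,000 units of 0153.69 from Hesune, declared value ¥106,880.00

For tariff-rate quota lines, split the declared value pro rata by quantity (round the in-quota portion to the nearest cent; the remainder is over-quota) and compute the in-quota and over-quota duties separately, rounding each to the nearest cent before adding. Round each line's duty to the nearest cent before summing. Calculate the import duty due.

¥165,107.94

Line 1 (2140.90, Karovia, 9,069 pairs, ¥871,440.21):
Code 2140.90 is under a tariff-rate quota (threshold 4,837 pairs). In-quota: 4,837 pairs at 8.5%; over-quota: 4,232 pairs at 27%.
Pro-rata value split: in-quota = ¥871,440.21 × 4,837/9,069 = ¥464,787.33; over-quota = ¥871,440.21 − ¥464,787.33 = ¥406,652.88.
In-quota duty = ¥464,787.33 × 8.5% = ¥39,506.92. Over-quota duty = ¥406,652.88 × 27% = ¥109,796.28.
Line duty = ¥39,506.92 + ¥109,796.28 = ¥149,303.20.
Line 2 (0969.14, Hesune, 1,804 kg, ¥360,872.16):
Base rate for 0969.14 is ¥5.34/kg.
Origin Hesune qualifies under the Ravos–Hesune agreement and 0969.14 is covered: preferential rate Free applies instead.
The additional-duty order on 0969.14 targets Karovia, not Hesune; it does not apply.
Duty = ¥360,872.16 × 0% = ¥0.00.
Line 3 (1064.42, Hesune, 454 kg, ¥70,860.32):
Base rate for 1064.42 is 12.5%.
Origin Hesune is the FTA partner but 1064.42 is not on the preference list; base rate stands.
The additional-duty order on 1064.42 targets Karovia, not Hesune; it does not apply.
Duty = ¥70,860.32 × 12.5% = ¥8,857.54.
Line 4 (0153.69, Hesune, 4,000 units, ¥106,880.00):
Base rate for 0153.69 is 8.5% + ¥3.70/unit.
Origin Hesune qualifies under the Ravos–Hesune agreement and 0153.69 is covered: preferential rate 6.5% applies instead.
Duty = ¥106,880.00 × 6.5% = ¥6,947.20.
Total = ¥149,303.20 + ¥0.00 + ¥8,857.54 + ¥6,947.20 = ¥165,107.94.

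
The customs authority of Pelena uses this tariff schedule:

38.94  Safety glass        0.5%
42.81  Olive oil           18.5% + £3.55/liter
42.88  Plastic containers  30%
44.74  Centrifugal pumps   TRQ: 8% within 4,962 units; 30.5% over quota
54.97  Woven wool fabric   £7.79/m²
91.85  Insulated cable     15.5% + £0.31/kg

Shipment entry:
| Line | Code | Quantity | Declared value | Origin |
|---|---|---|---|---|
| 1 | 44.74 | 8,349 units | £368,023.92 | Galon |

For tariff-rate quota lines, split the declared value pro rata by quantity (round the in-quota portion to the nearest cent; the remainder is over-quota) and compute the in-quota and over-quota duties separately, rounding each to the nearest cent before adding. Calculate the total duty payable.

Line 1 (44.74, Galon, 8,349 units, £368,023.92):
Code 44.74 is under a tariff-rate quota (threshold 4,962 units). In-quota: 4,962 units at 8%; over-quota: 3,387 units at 30.5%.
Pro-rata value split: in-quota = £368,023.92 × 4,962/8,349 = £218,724.96; over-quota = £368,023.92 − £218,724.96 = £149,298.96.
In-quota duty = £218,724.96 × 8% = £17,498.00. Over-quota duty = £149,298.96 × 30.5% = £45,536.18.
Line duty = £17,498.00 + £45,536.18 = £63,034.18.

£63,034.18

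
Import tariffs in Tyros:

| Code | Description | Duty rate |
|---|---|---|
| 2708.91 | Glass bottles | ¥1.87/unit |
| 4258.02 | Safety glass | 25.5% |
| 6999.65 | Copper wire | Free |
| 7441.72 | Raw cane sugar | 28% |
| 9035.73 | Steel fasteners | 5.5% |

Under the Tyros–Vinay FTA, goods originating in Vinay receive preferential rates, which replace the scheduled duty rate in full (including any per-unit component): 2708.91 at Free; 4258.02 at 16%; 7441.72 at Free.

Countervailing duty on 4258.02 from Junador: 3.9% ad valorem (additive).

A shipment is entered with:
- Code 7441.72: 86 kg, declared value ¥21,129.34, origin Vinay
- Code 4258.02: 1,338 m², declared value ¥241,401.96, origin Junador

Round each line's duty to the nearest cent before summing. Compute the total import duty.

Line 1 (7441.72, Vinay, 86 kg, ¥21,129.34):
Base rate for 7441.72 is 28%.
Origin Vinay qualifies under the Tyros–Vinay agreement and 7441.72 is covered: preferential rate Free applies instead.
Duty = ¥21,129.34 × 0% = ¥0.00.
Line 2 (4258.02, Junador, 1,338 m², ¥241,401.96):
Base rate for 4258.02 is 25.5%.
4258.02 has an FTA preferential rate, but origin Junador is not Vinay; base rate stands.
Additional duty on 4258.02 from Junador: +3.9%. Applied ad valorem rate: 25.5% + 3.9% = 29.4%.
Duty = ¥241,401.96 × 29.4% = ¥70,972.18.
Total = ¥0.00 + ¥70,972.18 = ¥70,972.18.

¥70,972.18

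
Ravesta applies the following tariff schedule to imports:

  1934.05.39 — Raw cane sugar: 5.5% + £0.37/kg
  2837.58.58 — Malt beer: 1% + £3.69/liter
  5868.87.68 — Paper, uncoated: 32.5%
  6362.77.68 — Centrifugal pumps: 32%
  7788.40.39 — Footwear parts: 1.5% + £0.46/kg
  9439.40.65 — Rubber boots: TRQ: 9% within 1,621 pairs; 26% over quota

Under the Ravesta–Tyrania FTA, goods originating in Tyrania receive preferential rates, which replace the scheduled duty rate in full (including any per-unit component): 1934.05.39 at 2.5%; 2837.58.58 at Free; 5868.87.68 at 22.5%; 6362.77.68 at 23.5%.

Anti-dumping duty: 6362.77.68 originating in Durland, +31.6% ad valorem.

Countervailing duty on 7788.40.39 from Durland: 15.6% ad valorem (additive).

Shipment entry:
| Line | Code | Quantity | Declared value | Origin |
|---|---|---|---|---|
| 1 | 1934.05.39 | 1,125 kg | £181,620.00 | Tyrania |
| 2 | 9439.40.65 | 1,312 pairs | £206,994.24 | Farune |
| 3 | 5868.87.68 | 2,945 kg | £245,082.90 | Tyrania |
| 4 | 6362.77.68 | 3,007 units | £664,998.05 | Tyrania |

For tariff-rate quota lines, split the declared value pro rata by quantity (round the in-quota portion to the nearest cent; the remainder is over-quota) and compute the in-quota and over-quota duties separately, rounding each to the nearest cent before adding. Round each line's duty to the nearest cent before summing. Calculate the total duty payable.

Line 1 (1934.05.39, Tyrania, 1,125 kg, £181,620.00):
Base rate for 1934.05.39 is 5.5% + £0.37/kg.
Origin Tyrania qualifies under the Ravesta–Tyrania agreement and 1934.05.39 is covered: preferential rate 2.5% applies instead.
Duty = £181,620.00 × 2.5% = £4,540.50.
Line 2 (9439.40.65, Farune, 1,312 pairs, £206,994.24):
Code 9439.40.65 is under a tariff-rate quota (threshold 1,621 pairs). Quantity 1,312 pairs is within the quota, so the in-quota rate 9% applies to the full value.
Duty = £206,994.24 × 9% = £18,629.48.
Line 3 (5868.87.68, Tyrania, 2,945 kg, £245,082.90):
Base rate for 5868.87.68 is 32.5%.
Origin Tyrania qualifies under the Ravesta–Tyrania agreement and 5868.87.68 is covered: preferential rate 22.5% applies instead.
Duty = £245,082.90 × 22.5% = £55,143.65.
Line 4 (6362.77.68, Tyrania, 3,007 units, £664,998.05):
Base rate for 6362.77.68 is 32%.
Origin Tyrania qualifies under the Ravesta–Tyrania agreement and 6362.77.68 is covered: preferential rate 23.5% applies instead.
The additional-duty order on 6362.77.68 targets Durland, not Tyrania; it does not apply.
Duty = £664,998.05 × 23.5% = £156,274.54.
Total = £4,540.50 + £18,629.48 + £55,143.65 + £156,274.54 = £234,588.17.

£234,588.17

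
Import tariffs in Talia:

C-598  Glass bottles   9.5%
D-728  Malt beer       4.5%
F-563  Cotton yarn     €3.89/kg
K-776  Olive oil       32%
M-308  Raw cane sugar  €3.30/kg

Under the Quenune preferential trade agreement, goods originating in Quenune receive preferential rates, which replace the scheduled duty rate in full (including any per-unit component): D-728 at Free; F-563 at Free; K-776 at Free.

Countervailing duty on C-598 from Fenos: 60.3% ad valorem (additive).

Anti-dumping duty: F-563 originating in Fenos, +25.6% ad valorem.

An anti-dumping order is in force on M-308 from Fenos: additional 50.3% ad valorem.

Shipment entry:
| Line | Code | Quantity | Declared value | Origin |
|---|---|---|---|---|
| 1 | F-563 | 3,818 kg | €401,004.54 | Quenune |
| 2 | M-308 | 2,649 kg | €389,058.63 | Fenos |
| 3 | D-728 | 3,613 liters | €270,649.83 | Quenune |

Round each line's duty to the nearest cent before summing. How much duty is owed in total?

€204,438.19

Line 1 (F-563, Quenune, 3,818 kg, €401,004.54):
Base rate for F-563 is €3.89/kg.
Origin Quenune qualifies under the Talia–Quenune agreement and F-563 is covered: preferential rate Free applies instead.
The additional-duty order on F-563 targets Fenos, not Quenune; it does not apply.
Duty = €401,004.54 × 0% = €0.00.
Line 2 (M-308, Fenos, 2,649 kg, €389,058.63):
Base rate for M-308 is €3.30/kg.
Additional duty on M-308 from Fenos: +50.3% ad valorem. Applied ad valorem rate = 50.3%.
Duty = €389,058.63 × 50.3% + 2,649 × €3.30 = €204,438.19.
Line 3 (D-728, Quenune, 3,613 liters, €270,649.83):
Base rate for D-728 is 4.5%.
Origin Quenune qualifies under the Talia–Quenune agreement and D-728 is covered: preferential rate Free applies instead.
Duty = €270,649.83 × 0% = €0.00.
Total = €0.00 + €204,438.19 + €0.00 = €204,438.19.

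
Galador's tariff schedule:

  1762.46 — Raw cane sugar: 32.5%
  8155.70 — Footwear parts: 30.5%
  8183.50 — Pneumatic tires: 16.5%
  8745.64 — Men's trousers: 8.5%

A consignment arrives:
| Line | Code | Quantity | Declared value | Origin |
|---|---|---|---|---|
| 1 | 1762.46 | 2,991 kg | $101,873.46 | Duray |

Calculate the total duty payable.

$33,108.87

Line 1 (1762.46, Duray, 2,991 kg, $101,873.46):
Base rate for 1762.46 is 32.5%.
Duty = $101,873.46 × 32.5% = $33,108.87.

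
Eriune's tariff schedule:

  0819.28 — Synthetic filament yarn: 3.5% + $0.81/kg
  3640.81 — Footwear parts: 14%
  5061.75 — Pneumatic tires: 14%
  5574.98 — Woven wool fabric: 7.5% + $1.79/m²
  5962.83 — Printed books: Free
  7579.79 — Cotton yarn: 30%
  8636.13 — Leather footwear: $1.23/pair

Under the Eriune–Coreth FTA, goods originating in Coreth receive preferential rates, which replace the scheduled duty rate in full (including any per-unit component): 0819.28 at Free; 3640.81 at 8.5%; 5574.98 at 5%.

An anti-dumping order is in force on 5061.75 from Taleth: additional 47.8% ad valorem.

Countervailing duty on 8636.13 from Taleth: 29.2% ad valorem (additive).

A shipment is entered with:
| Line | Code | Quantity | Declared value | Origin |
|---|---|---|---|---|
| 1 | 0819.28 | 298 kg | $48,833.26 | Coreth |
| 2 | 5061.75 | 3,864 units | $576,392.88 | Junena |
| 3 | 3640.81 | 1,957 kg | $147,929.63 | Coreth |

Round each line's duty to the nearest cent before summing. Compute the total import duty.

Line 1 (0819.28, Coreth, 298 kg, $48,833.26):
Base rate for 0819.28 is 3.5% + $0.81/kg.
Origin Coreth qualifies under the Eriune–Coreth agreement and 0819.28 is covered: preferential rate Free applies instead.
Duty = $48,833.26 × 0% = $0.00.
Line 2 (5061.75, Junena, 3,864 units, $576,392.88):
Base rate for 5061.75 is 14%.
The additional-duty order on 5061.75 targets Taleth, not Junena; it does not apply.
Duty = $576,392.88 × 14% = $80,695.00.
Line 3 (3640.81, Coreth, 1,957 kg, $147,929.63):
Base rate for 3640.81 is 14%.
Origin Coreth qualifies under the Eriune–Coreth agreement and 3640.81 is covered: preferential rate 8.5% applies instead.
Duty = $147,929.63 × 8.5% = $12,574.02.
Total = $0.00 + $80,695.00 + $12,574.02 = $93,269.02.

$93,269.02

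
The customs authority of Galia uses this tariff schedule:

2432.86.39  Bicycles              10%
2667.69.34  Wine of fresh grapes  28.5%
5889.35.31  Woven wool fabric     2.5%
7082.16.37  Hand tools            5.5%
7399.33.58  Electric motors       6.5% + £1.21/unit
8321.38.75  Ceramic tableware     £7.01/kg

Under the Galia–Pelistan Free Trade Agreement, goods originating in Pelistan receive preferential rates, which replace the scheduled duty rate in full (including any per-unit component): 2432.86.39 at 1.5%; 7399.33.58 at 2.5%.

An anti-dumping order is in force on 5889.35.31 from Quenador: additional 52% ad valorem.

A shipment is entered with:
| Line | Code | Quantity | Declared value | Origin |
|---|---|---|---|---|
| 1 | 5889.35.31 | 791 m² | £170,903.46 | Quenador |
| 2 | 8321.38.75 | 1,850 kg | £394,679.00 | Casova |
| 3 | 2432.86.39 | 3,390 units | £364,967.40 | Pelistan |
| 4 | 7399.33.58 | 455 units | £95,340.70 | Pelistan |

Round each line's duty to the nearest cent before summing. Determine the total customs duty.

Line 1 (5889.35.31, Quenador, 791 m², £170,903.46):
Base rate for 5889.35.31 is 2.5%.
Additional duty on 5889.35.31 from Quenador: +52%. Applied ad valorem rate: 2.5% + 52% = 54.5%.
Duty = £170,903.46 × 54.5% = £93,142.39.
Line 2 (8321.38.75, Casova, 1,850 kg, £394,679.00):
Base rate for 8321.38.75 is £7.01/kg.
Duty = 1,850 × £7.01 = £12,968.50.
Line 3 (2432.86.39, Pelistan, 3,390 units, £364,967.40):
Base rate for 2432.86.39 is 10%.
Origin Pelistan qualifies under the Galia–Pelistan agreement and 2432.86.39 is covered: preferential rate 1.5% applies instead.
Duty = £364,967.40 × 1.5% = £5,474.51.
Line 4 (7399.33.58, Pelistan, 455 units, £95,340.70):
Base rate for 7399.33.58 is 6.5% + £1.21/unit.
Origin Pelistan qualifies under the Galia–Pelistan agreement and 7399.33.58 is covered: preferential rate 2.5% applies instead.
Duty = £95,340.70 × 2.5% = £2,383.52.
Total = £93,142.39 + £12,968.50 + £5,474.51 + £2,383.52 = £113,968.92.

£113,968.92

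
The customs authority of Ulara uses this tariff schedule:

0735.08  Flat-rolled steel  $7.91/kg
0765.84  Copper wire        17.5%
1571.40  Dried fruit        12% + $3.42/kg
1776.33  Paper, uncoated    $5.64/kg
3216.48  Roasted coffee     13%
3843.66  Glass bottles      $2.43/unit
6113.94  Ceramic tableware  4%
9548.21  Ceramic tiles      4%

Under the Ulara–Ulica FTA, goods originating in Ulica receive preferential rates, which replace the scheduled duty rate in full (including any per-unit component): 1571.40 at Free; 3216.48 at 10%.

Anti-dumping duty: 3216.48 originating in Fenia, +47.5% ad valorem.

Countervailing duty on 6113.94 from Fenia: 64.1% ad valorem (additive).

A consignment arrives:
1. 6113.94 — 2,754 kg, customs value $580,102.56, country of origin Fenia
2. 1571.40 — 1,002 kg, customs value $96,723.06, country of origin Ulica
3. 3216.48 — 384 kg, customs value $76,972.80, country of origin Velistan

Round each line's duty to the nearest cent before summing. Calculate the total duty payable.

$405,056.30

Line 1 (6113.94, Fenia, 2,754 kg, $580,102.56):
Base rate for 6113.94 is 4%.
Additional duty on 6113.94 from Fenia: +64.1%. Applied ad valorem rate: 4% + 64.1% = 68.1%.
Duty = $580,102.56 × 68.1% = $395,049.84.
Line 2 (1571.40, Ulica, 1,002 kg, $96,723.06):
Base rate for 1571.40 is 12% + $3.42/kg.
Origin Ulica qualifies under the Ulara–Ulica agreement and 1571.40 is covered: preferential rate Free applies instead.
Duty = $96,723.06 × 0% = $0.00.
Line 3 (3216.48, Velistan, 384 kg, $76,972.80):
Base rate for 3216.48 is 13%.
3216.48 has an FTA preferential rate, but origin Velistan is not Ulica; base rate stands.
The additional-duty order on 3216.48 targets Fenia, not Velistan; it does not apply.
Duty = $76,972.80 × 13% = $10,006.46.
Total = $395,049.84 + $0.00 + $10,006.46 = $405,056.30.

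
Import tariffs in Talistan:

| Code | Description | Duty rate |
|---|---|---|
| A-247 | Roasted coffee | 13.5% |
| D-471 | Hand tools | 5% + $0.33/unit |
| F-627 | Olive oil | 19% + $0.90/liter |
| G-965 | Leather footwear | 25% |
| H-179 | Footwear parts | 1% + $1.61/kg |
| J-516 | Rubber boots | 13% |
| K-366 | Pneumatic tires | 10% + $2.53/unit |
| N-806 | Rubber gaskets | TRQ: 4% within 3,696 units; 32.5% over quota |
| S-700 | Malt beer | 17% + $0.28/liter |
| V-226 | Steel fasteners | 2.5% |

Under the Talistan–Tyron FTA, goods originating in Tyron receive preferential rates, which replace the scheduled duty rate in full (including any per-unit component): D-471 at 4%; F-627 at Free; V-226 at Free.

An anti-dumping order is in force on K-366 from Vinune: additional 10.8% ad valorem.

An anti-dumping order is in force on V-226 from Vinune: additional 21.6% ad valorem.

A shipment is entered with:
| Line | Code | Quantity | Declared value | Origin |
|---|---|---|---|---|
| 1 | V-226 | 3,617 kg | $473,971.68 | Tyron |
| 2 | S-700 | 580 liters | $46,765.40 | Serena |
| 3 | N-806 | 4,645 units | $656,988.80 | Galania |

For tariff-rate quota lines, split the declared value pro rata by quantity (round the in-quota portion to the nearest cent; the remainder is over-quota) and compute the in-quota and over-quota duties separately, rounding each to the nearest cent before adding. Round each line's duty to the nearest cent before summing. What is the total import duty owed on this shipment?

Line 1 (V-226, Tyron, 3,617 kg, $473,971.68):
Base rate for V-226 is 2.5%.
Origin Tyron qualifies under the Talistan–Tyron agreement and V-226 is covered: preferential rate Free applies instead.
The additional-duty order on V-226 targets Vinune, not Tyron; it does not apply.
Duty = $473,971.68 × 0% = $0.00.
Line 2 (S-700, Serena, 580 liters, $46,765.40):
Base rate for S-700 is 17% + $0.28/liter.
Duty = $46,765.40 × 17% + 580 × $0.28 = $8,112.52.
Line 3 (N-806, Galania, 4,645 units, $656,988.80):
Code N-806 is under a tariff-rate quota (threshold 3,696 units). In-quota: 3,696 units at 4%; over-quota: 949 units at 32.5%.
Pro-rata value split: in-quota = $656,988.80 × 3,696/4,645 = $522,762.24; over-quota = $656,988.80 − $522,762.24 = $134,226.56.
In-quota duty = $522,762.24 × 4% = $20,910.49. Over-quota duty = $134,226.56 × 32.5% = $43,623.63.
Line duty = $20,910.49 + $43,623.63 = $64,534.12.
Total = $0.00 + $8,112.52 + $64,534.12 = $72,646.64.

$72,646.64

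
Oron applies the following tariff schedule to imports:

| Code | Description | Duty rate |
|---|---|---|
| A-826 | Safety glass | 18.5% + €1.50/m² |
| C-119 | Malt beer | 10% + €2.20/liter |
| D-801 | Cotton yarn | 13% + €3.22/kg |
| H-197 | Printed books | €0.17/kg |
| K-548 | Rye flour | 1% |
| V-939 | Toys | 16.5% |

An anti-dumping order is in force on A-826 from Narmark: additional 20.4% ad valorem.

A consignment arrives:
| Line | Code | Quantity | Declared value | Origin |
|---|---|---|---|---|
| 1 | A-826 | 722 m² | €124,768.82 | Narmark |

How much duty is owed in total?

Line 1 (A-826, Narmark, 722 m², €124,768.82):
Base rate for A-826 is 18.5% + €1.50/m².
Additional duty on A-826 from Narmark: +20.4%. Applied ad valorem rate: 18.5% + 20.4% = 38.9%.
Duty = €124,768.82 × 38.9% + 722 × €1.50 = €49,618.07.

€49,618.07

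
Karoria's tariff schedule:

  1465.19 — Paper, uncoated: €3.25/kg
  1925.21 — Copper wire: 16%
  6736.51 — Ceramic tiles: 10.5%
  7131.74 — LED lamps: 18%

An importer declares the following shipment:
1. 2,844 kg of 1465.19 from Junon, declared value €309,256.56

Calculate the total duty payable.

Line 1 (1465.19, Junon, 2,844 kg, €309,256.56):
Base rate for 1465.19 is €3.25/kg.
Duty = 2,844 × €3.25 = €9,243.00.

€9,243.00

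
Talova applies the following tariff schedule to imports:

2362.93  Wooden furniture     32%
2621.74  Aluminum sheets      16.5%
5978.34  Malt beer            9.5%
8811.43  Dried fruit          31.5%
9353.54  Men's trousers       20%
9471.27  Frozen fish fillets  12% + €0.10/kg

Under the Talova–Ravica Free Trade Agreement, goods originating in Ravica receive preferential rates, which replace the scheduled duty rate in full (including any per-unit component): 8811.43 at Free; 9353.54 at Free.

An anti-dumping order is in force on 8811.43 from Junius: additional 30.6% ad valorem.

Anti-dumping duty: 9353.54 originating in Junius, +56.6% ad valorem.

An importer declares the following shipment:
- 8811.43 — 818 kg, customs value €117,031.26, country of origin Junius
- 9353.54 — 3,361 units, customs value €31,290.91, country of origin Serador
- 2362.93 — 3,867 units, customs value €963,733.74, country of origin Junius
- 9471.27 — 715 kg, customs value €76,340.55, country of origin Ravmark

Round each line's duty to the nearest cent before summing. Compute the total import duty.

Line 1 (8811.43, Junius, 818 kg, €117,031.26):
Base rate for 8811.43 is 31.5%.
8811.43 has an FTA preferential rate, but origin Junius is not Ravica; base rate stands.
Additional duty on 8811.43 from Junius: +30.6%. Applied ad valorem rate: 31.5% + 30.6% = 62.1%.
Duty = €117,031.26 × 62.1% = €72,676.41.
Line 2 (9353.54, Serador, 3,361 units, €31,290.91):
Base rate for 9353.54 is 20%.
9353.54 has an FTA preferential rate, but origin Serador is not Ravica; base rate stands.
The additional-duty order on 9353.54 targets Junius, not Serador; it does not apply.
Duty = €31,290.91 × 20% = €6,258.18.
Line 3 (2362.93, Junius, 3,867 units, €963,733.74):
Base rate for 2362.93 is 32%.
Duty = €963,733.74 × 32% = €308,394.80.
Line 4 (9471.27, Ravmark, 715 kg, €76,340.55):
Base rate for 9471.27 is 12% + €0.10/kg.
Duty = €76,340.55 × 12% + 715 × €0.10 = €9,232.37.
Total = €72,676.41 + €6,258.18 + €308,394.80 + €9,232.37 = €396,561.76.

€396,561.76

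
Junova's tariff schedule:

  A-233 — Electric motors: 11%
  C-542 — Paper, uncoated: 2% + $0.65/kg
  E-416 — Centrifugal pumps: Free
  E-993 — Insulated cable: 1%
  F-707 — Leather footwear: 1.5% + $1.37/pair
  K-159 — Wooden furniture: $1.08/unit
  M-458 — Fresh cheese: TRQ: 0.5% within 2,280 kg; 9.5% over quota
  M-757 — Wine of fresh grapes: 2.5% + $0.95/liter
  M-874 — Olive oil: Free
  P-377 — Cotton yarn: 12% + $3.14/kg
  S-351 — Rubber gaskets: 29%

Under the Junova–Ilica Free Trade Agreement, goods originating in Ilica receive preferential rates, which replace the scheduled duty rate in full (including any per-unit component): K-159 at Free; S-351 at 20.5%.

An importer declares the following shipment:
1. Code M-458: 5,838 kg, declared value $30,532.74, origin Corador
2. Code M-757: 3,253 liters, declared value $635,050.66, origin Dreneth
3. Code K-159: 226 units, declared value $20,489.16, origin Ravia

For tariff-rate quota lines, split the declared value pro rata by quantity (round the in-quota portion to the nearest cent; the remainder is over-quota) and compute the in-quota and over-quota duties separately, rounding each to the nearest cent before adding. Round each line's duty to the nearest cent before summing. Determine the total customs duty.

$21,038.11

Line 1 (M-458, Corador, 5,838 kg, $30,532.74):
Code M-458 is under a tariff-rate quota (threshold 2,280 kg). In-quota: 2,280 kg at 0.5%; over-quota: 3,558 kg at 9.5%.
Pro-rata value split: in-quota = $30,532.74 × 2,280/5,838 = $11,924.40; over-quota = $30,532.74 − $11,924.40 = $18,608.34.
In-quota duty = $11,924.40 × 0.5% = $59.62. Over-quota duty = $18,608.34 × 9.5% = $1,767.79.
Line duty = $59.62 + $1,767.79 = $1,827.41.
Line 2 (M-757, Dreneth, 3,253 liters, $635,050.66):
Base rate for M-757 is 2.5% + $0.95/liter.
Duty = $635,050.66 × 2.5% + 3,253 × $0.95 = $18,966.62.
Line 3 (K-159, Ravia, 226 units, $20,489.16):
Base rate for K-159 is $1.08/unit.
K-159 has an FTA preferential rate, but origin Ravia is not Ilica; base rate stands.
Duty = 226 × $1.08 = $244.08.
Total = $1,827.41 + $18,966.62 + $244.08 = $21,038.11.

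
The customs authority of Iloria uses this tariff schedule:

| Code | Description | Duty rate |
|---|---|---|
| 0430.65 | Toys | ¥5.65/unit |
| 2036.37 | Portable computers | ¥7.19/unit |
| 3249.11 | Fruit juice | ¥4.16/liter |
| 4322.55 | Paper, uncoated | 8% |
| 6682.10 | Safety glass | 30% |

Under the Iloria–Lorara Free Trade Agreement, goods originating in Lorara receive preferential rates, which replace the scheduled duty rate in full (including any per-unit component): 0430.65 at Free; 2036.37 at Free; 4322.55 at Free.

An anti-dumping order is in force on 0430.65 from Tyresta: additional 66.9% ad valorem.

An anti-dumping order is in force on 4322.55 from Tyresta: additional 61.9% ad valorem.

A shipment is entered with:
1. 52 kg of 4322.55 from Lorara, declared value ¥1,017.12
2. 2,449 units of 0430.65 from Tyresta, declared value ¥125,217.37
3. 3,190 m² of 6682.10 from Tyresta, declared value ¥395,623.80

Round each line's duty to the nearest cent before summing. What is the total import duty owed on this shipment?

¥216,294.41

Line 1 (4322.55, Lorara, 52 kg, ¥1,017.12):
Base rate for 4322.55 is 8%.
Origin Lorara qualifies under the Iloria–Lorara agreement and 4322.55 is covered: preferential rate Free applies instead.
The additional-duty order on 4322.55 targets Tyresta, not Lorara; it does not apply.
Duty = ¥1,017.12 × 0% = ¥0.00.
Line 2 (0430.65, Tyresta, 2,449 units, ¥125,217.37):
Base rate for 0430.65 is ¥5.65/unit.
0430.65 has an FTA preferential rate, but origin Tyresta is not Lorara; base rate stands.
Additional duty on 0430.65 from Tyresta: +66.9% ad valorem. Applied ad valorem rate = 66.9%.
Duty = ¥125,217.37 × 66.9% + 2,449 × ¥5.65 = ¥97,607.27.
Line 3 (6682.10, Tyresta, 3,190 m², ¥395,623.80):
Base rate for 6682.10 is 30%.
Duty = ¥395,623.80 × 30% = ¥118,687.14.
Total = ¥0.00 + ¥97,607.27 + ¥118,687.14 = ¥216,294.41.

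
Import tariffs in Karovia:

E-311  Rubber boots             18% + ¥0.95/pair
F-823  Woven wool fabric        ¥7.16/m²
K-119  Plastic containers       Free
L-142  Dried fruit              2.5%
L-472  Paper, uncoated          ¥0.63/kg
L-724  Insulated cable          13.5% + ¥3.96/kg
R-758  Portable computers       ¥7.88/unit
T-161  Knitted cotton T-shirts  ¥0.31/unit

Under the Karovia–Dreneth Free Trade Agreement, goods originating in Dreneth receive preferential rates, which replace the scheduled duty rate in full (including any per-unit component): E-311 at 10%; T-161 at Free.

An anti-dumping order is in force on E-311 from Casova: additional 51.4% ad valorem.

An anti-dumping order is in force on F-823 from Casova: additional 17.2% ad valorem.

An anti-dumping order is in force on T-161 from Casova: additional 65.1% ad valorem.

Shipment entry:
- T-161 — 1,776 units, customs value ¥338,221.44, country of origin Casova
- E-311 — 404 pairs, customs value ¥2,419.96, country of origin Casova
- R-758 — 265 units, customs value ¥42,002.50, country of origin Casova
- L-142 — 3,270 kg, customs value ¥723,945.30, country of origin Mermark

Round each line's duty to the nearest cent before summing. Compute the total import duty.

Line 1 (T-161, Casova, 1,776 units, ¥338,221.44):
Base rate for T-161 is ¥0.31/unit.
T-161 has an FTA preferential rate, but origin Casova is not Dreneth; base rate stands.
Additional duty on T-161 from Casova: +65.1% ad valorem. Applied ad valorem rate = 65.1%.
Duty = ¥338,221.44 × 65.1% + 1,776 × ¥0.31 = ¥220,732.72.
Line 2 (E-311, Casova, 404 pairs, ¥2,419.96):
Base rate for E-311 is 18% + ¥0.95/pair.
E-311 has an FTA preferential rate, but origin Casova is not Dreneth; base rate stands.
Additional duty on E-311 from Casova: +51.4%. Applied ad valorem rate: 18% + 51.4% = 69.4%.
Duty = ¥2,419.96 × 69.4% + 404 × ¥0.95 = ¥2,063.25.
Line 3 (R-758, Casova, 265 units, ¥42,002.50):
Base rate for R-758 is ¥7.88/unit.
Duty = 265 × ¥7.88 = ¥2,088.20.
Line 4 (L-142, Mermark, 3,270 kg, ¥723,945.30):
Base rate for L-142 is 2.5%.
Duty = ¥723,945.30 × 2.5% = ¥18,098.63.
Total = ¥220,732.72 + ¥2,063.25 + ¥2,088.20 + ¥18,098.63 = ¥242,982.80.

¥242,982.80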